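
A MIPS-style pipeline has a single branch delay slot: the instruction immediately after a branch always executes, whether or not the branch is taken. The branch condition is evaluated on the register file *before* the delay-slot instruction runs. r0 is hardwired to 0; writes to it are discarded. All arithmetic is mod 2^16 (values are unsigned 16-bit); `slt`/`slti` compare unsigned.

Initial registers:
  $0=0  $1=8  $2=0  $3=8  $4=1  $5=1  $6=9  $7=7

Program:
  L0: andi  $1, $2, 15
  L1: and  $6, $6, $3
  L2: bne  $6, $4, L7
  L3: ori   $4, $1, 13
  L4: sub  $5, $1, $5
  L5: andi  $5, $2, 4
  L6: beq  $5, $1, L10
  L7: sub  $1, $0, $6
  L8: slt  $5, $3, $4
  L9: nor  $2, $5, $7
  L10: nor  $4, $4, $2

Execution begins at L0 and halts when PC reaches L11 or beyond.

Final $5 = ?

  step pc=0: andi  $1, $2, 15  regs=(0,0,0,8,1,1,9,7)
  step pc=1: and  $6, $6, $3  regs=(0,0,0,8,1,1,8,7)
  step pc=2: bne  $6, $4, L7  cond=T  regs=(0,0,0,8,1,1,8,7)
  step pc=3: ori   $4, $1, 13  regs=(0,0,0,8,13,1,8,7)
  step pc=7: sub  $1, $0, $6  regs=(0,65528,0,8,13,1,8,7)
  step pc=8: slt  $5, $3, $4  regs=(0,65528,0,8,13,1,8,7)
  step pc=9: nor  $2, $5, $7  regs=(0,65528,65528,8,13,1,8,7)
  step pc=10: nor  $4, $4, $2  regs=(0,65528,65528,8,2,1,8,7)

1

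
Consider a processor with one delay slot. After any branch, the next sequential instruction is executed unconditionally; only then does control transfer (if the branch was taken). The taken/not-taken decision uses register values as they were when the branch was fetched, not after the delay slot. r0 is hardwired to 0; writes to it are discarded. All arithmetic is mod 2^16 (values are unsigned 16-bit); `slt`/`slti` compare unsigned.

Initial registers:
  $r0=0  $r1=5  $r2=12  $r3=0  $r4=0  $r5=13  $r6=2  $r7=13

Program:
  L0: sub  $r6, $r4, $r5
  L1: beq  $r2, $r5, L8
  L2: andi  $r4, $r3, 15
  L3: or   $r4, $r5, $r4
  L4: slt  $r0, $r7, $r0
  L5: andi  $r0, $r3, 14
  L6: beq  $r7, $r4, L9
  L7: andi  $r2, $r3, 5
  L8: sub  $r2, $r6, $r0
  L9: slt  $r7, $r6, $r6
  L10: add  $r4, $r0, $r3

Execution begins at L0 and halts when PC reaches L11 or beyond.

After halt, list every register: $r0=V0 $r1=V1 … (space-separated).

PC=0  sub  $r6, $r4, $r5     | $r0=0 $r1=5 $r2=12 $r3=0 $r4=0 $r5=13 $r6=65523 $r7=13
PC=1  beq  $r2, $r5, L8      | $r0=0 $r1=5 $r2=12 $r3=0 $r4=0 $r5=13 $r6=65523 $r7=13  [not taken]
PC=2  andi  $r4, $r3, 15     | $r0=0 $r1=5 $r2=12 $r3=0 $r4=0 $r5=13 $r6=65523 $r7=13
PC=3  or   $r4, $r5, $r4     | $r0=0 $r1=5 $r2=12 $r3=0 $r4=13 $r5=13 $r6=65523 $r7=13
PC=4  slt  $r0, $r7, $r0     | $r0=0 $r1=5 $r2=12 $r3=0 $r4=13 $r5=13 $r6=65523 $r7=13
PC=5  andi  $r0, $r3, 14     | $r0=0 $r1=5 $r2=12 $r3=0 $r4=13 $r5=13 $r6=65523 $r7=13
PC=6  beq  $r7, $r4, L9      | $r0=0 $r1=5 $r2=12 $r3=0 $r4=13 $r5=13 $r6=65523 $r7=13  [TAKEN]
PC=7  andi  $r2, $r3, 5      | $r0=0 $r1=5 $r2=0 $r3=0 $r4=13 $r5=13 $r6=65523 $r7=13
PC=9  slt  $r7, $r6, $r6     | $r0=0 $r1=5 $r2=0 $r3=0 $r4=13 $r5=13 $r6=65523 $r7=0
PC=10 add  $r4, $r0, $r3     | $r0=0 $r1=5 $r2=0 $r3=0 $r4=0 $r5=13 $r6=65523 $r7=0

$r0=0 $r1=5 $r2=0 $r3=0 $r4=0 $r5=13 $r6=65523 $r7=0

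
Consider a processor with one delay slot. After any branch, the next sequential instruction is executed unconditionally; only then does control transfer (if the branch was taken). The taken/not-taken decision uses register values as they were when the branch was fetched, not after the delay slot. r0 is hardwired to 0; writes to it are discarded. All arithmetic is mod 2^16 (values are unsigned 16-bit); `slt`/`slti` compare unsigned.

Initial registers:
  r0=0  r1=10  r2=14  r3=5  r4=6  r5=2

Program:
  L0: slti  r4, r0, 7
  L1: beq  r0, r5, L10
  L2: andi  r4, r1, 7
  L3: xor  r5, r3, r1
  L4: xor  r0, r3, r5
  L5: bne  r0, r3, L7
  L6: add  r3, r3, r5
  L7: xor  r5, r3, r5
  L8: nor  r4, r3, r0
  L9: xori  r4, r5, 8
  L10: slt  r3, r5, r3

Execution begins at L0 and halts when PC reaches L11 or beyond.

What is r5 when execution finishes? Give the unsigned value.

27

#0 slti  r4, r0, 7 ; 0/10/14/5/1/2
#1 beq  r0, r5, L10 ; 0/10/14/5/1/2 ; →fallthru
#2 andi  r4, r1, 7 ; 0/10/14/5/2/2
#3 xor  r5, r3, r1 ; 0/10/14/5/2/15
#4 xor  r0, r3, r5 ; 0/10/14/5/2/15
#5 bne  r0, r3, L7 ; 0/10/14/5/2/15 ; →target
#6 add  r3, r3, r5 ; 0/10/14/20/2/15
#7 xor  r5, r3, r5 ; 0/10/14/20/2/27
#8 nor  r4, r3, r0 ; 0/10/14/20/65515/27
#9 xori  r4, r5, 8 ; 0/10/14/20/19/27
#10 slt  r3, r5, r3 ; 0/10/14/0/19/27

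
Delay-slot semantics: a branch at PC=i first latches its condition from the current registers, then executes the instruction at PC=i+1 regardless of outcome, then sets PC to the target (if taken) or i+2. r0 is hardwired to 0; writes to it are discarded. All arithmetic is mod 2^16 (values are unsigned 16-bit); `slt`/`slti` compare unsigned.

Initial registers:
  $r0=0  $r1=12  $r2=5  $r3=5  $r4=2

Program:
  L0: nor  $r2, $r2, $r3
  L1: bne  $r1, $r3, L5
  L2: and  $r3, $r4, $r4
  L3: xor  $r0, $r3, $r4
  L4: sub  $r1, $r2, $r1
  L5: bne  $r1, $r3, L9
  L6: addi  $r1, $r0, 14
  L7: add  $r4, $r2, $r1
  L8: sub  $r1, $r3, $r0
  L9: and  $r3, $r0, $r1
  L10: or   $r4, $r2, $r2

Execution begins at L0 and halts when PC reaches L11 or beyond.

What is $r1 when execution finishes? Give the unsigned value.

PC=0  nor  $r2, $r2, $r3     | $r0=0 $r1=12 $r2=65530 $r3=5 $r4=2
PC=1  bne  $r1, $r3, L5      | $r0=0 $r1=12 $r2=65530 $r3=5 $r4=2  [TAKEN]
PC=2  and  $r3, $r4, $r4     | $r0=0 $r1=12 $r2=65530 $r3=2 $r4=2
PC=5  bne  $r1, $r3, L9      | $r0=0 $r1=12 $r2=65530 $r3=2 $r4=2  [TAKEN]
PC=6  addi  $r1, $r0, 14     | $r0=0 $r1=14 $r2=65530 $r3=2 $r4=2
PC=9  and  $r3, $r0, $r1     | $r0=0 $r1=14 $r2=65530 $r3=0 $r4=2
PC=10 or   $r4, $r2, $r2     | $r0=0 $r1=14 $r2=65530 $r3=0 $r4=65530

14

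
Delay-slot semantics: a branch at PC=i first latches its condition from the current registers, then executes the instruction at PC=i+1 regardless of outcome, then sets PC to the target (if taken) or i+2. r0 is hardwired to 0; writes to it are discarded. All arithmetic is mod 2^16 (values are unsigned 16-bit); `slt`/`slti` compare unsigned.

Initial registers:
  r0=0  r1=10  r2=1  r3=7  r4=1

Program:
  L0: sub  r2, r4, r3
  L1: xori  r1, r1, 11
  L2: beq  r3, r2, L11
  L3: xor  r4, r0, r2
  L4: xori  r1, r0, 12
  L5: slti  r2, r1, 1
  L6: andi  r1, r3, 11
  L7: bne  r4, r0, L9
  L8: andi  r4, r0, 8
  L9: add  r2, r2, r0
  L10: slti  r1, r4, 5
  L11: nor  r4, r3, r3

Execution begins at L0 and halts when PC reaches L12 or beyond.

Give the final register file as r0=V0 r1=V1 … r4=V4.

r0=0 r1=1 r2=0 r3=7 r4=65528

#0 sub  r2, r4, r3 ; 0/10/65530/7/1
#1 xori  r1, r1, 11 ; 0/1/65530/7/1
#2 beq  r3, r2, L11 ; 0/1/65530/7/1 ; →fallthru
#3 xor  r4, r0, r2 ; 0/1/65530/7/65530
#4 xori  r1, r0, 12 ; 0/12/65530/7/65530
#5 slti  r2, r1, 1 ; 0/12/0/7/65530
#6 andi  r1, r3, 11 ; 0/3/0/7/65530
#7 bne  r4, r0, L9 ; 0/3/0/7/65530 ; →target
#8 andi  r4, r0, 8 ; 0/3/0/7/0
#9 add  r2, r2, r0 ; 0/3/0/7/0
#10 slti  r1, r4, 5 ; 0/1/0/7/0
#11 nor  r4, r3, r3 ; 0/1/0/7/65528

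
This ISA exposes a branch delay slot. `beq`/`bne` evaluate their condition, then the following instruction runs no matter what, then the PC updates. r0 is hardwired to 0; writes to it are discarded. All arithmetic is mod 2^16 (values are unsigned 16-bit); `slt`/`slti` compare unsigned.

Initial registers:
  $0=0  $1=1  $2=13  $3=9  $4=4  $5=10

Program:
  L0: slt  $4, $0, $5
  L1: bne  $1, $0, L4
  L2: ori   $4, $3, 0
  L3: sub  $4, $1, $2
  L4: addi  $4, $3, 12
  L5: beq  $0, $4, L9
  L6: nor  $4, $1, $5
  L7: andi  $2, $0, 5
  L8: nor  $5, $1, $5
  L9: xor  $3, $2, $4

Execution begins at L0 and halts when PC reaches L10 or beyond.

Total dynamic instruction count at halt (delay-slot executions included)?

9

#0 slt  $4, $0, $5 ; 0/1/13/9/1/10
#1 bne  $1, $0, L4 ; 0/1/13/9/1/10 ; →target
#2 ori   $4, $3, 0 ; 0/1/13/9/9/10
#4 addi  $4, $3, 12 ; 0/1/13/9/21/10
#5 beq  $0, $4, L9 ; 0/1/13/9/21/10 ; →fallthru
#6 nor  $4, $1, $5 ; 0/1/13/9/65524/10
#7 andi  $2, $0, 5 ; 0/1/0/9/65524/10
#8 nor  $5, $1, $5 ; 0/1/0/9/65524/65524
#9 xor  $3, $2, $4 ; 0/1/0/65524/65524/65524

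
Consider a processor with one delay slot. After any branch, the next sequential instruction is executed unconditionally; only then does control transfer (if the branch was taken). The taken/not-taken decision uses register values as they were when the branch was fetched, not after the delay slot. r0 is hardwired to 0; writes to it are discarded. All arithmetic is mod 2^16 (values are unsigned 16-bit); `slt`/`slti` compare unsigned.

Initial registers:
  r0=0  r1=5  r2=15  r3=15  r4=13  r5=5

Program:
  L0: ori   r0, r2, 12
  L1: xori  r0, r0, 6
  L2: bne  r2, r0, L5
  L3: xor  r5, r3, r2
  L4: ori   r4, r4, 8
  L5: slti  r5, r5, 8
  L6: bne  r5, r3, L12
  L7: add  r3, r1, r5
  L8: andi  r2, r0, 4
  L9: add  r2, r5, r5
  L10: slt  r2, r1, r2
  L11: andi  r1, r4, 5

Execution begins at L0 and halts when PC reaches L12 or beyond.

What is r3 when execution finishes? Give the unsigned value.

[0] ori   r0, r2, 12  →  {r0:0, r1:5, r2:15, r3:15, r4:13, r5:5}
[1] xori  r0, r0, 6  →  {r0:0, r1:5, r2:15, r3:15, r4:13, r5:5}
[2] bne  r2, r0, L5  →  {r0:0, r1:5, r2:15, r3:15, r4:13, r5:5}  ⟨branch taken⟩
[3] xor  r5, r3, r2  →  {r0:0, r1:5, r2:15, r3:15, r4:13, r5:0}
[5] slti  r5, r5, 8  →  {r0:0, r1:5, r2:15, r3:15, r4:13, r5:1}
[6] bne  r5, r3, L12  →  {r0:0, r1:5, r2:15, r3:15, r4:13, r5:1}  ⟨branch taken⟩
[7] add  r3, r1, r5  →  {r0:0, r1:5, r2:15, r3:6, r4:13, r5:1}

6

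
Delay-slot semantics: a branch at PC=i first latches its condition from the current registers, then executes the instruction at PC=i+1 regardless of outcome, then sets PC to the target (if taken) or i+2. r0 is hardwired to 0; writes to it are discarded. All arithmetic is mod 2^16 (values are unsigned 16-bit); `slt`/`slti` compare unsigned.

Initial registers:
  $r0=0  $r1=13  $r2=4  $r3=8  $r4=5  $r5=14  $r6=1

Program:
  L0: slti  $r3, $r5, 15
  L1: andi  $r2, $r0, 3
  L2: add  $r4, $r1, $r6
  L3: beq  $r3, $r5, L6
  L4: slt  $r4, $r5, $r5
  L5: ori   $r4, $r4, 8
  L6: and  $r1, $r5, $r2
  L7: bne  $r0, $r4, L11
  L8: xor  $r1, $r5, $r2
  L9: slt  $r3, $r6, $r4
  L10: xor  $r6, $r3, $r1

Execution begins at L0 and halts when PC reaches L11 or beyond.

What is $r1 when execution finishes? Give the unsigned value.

  step pc=0: slti  $r3, $r5, 15  regs=(0,13,4,1,5,14,1)
  step pc=1: andi  $r2, $r0, 3  regs=(0,13,0,1,5,14,1)
  step pc=2: add  $r4, $r1, $r6  regs=(0,13,0,1,14,14,1)
  step pc=3: beq  $r3, $r5, L6  cond=F  regs=(0,13,0,1,14,14,1)
  step pc=4: slt  $r4, $r5, $r5  regs=(0,13,0,1,0,14,1)
  step pc=5: ori   $r4, $r4, 8  regs=(0,13,0,1,8,14,1)
  step pc=6: and  $r1, $r5, $r2  regs=(0,0,0,1,8,14,1)
  step pc=7: bne  $r0, $r4, L11  cond=T  regs=(0,0,0,1,8,14,1)
  step pc=8: xor  $r1, $r5, $r2  regs=(0,14,0,1,8,14,1)

14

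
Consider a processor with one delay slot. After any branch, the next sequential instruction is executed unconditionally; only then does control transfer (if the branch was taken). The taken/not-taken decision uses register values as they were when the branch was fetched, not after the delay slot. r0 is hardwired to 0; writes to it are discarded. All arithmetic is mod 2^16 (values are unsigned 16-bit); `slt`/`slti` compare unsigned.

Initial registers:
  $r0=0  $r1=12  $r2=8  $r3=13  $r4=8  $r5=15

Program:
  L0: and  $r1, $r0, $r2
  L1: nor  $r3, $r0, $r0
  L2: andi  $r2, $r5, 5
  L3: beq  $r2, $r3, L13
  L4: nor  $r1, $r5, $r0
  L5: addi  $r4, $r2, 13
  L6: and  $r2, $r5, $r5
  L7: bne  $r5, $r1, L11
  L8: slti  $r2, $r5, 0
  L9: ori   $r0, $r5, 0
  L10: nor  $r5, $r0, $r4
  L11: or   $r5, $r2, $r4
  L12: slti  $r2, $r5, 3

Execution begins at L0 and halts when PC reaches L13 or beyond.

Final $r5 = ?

18

#0 and  $r1, $r0, $r2 ; 0/0/8/13/8/15
#1 nor  $r3, $r0, $r0 ; 0/0/8/65535/8/15
#2 andi  $r2, $r5, 5 ; 0/0/5/65535/8/15
#3 beq  $r2, $r3, L13 ; 0/0/5/65535/8/15 ; →fallthru
#4 nor  $r1, $r5, $r0 ; 0/65520/5/65535/8/15
#5 addi  $r4, $r2, 13 ; 0/65520/5/65535/18/15
#6 and  $r2, $r5, $r5 ; 0/65520/15/65535/18/15
#7 bne  $r5, $r1, L11 ; 0/65520/15/65535/18/15 ; →target
#8 slti  $r2, $r5, 0 ; 0/65520/0/65535/18/15
#11 or   $r5, $r2, $r4 ; 0/65520/0/65535/18/18
#12 slti  $r2, $r5, 3 ; 0/65520/0/65535/18/18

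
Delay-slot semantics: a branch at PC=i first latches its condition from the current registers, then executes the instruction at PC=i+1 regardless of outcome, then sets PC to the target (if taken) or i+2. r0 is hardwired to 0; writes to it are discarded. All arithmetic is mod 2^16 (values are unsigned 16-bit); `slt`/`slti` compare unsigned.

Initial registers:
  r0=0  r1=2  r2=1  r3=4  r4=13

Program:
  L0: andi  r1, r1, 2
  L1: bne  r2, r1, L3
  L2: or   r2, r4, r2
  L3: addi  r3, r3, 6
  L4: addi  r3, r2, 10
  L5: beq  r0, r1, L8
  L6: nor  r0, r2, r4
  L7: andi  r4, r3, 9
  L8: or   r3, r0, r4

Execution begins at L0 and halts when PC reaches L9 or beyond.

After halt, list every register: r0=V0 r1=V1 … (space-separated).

PC=0  andi  r1, r1, 2        | r0=0 r1=2 r2=1 r3=4 r4=13
PC=1  bne  r2, r1, L3        | r0=0 r1=2 r2=1 r3=4 r4=13  [TAKEN]
PC=2  or   r2, r4, r2        | r0=0 r1=2 r2=13 r3=4 r4=13
PC=3  addi  r3, r3, 6        | r0=0 r1=2 r2=13 r3=10 r4=13
PC=4  addi  r3, r2, 10       | r0=0 r1=2 r2=13 r3=23 r4=13
PC=5  beq  r0, r1, L8        | r0=0 r1=2 r2=13 r3=23 r4=13  [not taken]
PC=6  nor  r0, r2, r4        | r0=0 r1=2 r2=13 r3=23 r4=13
PC=7  andi  r4, r3, 9        | r0=0 r1=2 r2=13 r3=23 r4=1
PC=8  or   r3, r0, r4        | r0=0 r1=2 r2=13 r3=1 r4=1

r0=0 r1=2 r2=13 r3=1 r4=1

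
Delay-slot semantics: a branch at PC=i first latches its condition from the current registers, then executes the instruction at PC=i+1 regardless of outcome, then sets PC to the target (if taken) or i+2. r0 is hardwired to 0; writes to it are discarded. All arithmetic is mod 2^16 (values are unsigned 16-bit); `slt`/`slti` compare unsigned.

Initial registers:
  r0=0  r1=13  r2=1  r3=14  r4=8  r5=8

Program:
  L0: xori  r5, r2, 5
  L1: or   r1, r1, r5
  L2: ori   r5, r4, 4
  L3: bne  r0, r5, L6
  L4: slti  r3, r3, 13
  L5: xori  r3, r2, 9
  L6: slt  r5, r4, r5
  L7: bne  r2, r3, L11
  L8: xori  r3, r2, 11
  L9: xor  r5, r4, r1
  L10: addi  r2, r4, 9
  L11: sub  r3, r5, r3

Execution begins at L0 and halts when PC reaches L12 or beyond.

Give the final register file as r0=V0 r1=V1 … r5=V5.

[0] xori  r5, r2, 5  →  {r0:0, r1:13, r2:1, r3:14, r4:8, r5:4}
[1] or   r1, r1, r5  →  {r0:0, r1:13, r2:1, r3:14, r4:8, r5:4}
[2] ori   r5, r4, 4  →  {r0:0, r1:13, r2:1, r3:14, r4:8, r5:12}
[3] bne  r0, r5, L6  →  {r0:0, r1:13, r2:1, r3:14, r4:8, r5:12}  ⟨branch taken⟩
[4] slti  r3, r3, 13  →  {r0:0, r1:13, r2:1, r3:0, r4:8, r5:12}
[6] slt  r5, r4, r5  →  {r0:0, r1:13, r2:1, r3:0, r4:8, r5:1}
[7] bne  r2, r3, L11  →  {r0:0, r1:13, r2:1, r3:0, r4:8, r5:1}  ⟨branch taken⟩
[8] xori  r3, r2, 11  →  {r0:0, r1:13, r2:1, r3:10, r4:8, r5:1}
[11] sub  r3, r5, r3  →  {r0:0, r1:13, r2:1, r3:65527, r4:8, r5:1}

r0=0 r1=13 r2=1 r3=65527 r4=8 r5=1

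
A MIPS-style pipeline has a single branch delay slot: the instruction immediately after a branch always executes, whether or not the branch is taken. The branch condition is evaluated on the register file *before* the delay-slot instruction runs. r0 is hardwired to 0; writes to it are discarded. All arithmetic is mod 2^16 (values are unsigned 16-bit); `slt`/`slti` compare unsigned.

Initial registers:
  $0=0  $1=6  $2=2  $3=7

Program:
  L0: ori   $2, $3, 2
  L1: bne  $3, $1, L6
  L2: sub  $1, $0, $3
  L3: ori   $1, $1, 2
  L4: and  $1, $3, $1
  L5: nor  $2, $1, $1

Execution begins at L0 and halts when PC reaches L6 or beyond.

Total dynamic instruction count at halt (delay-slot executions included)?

3

[0] ori   $2, $3, 2  →  {$0:0, $1:6, $2:7, $3:7}
[1] bne  $3, $1, L6  →  {$0:0, $1:6, $2:7, $3:7}  ⟨branch taken⟩
[2] sub  $1, $0, $3  →  {$0:0, $1:65529, $2:7, $3:7}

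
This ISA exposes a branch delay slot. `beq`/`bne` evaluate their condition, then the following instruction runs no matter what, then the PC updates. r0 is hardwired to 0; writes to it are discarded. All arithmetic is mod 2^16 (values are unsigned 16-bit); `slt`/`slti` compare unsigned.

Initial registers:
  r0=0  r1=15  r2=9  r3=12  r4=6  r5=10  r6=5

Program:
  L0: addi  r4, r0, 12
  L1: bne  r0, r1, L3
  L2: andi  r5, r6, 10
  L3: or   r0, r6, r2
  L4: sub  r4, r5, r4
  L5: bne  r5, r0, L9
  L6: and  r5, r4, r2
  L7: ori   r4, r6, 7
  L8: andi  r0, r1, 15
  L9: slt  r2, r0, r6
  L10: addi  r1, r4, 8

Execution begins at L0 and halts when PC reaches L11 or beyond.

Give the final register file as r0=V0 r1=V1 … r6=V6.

r0=0 r1=15 r2=1 r3=12 r4=7 r5=0 r6=5

#0 addi  r4, r0, 12 ; 0/15/9/12/12/10/5
#1 bne  r0, r1, L3 ; 0/15/9/12/12/10/5 ; →target
#2 andi  r5, r6, 10 ; 0/15/9/12/12/0/5
#3 or   r0, r6, r2 ; 0/15/9/12/12/0/5
#4 sub  r4, r5, r4 ; 0/15/9/12/65524/0/5
#5 bne  r5, r0, L9 ; 0/15/9/12/65524/0/5 ; →fallthru
#6 and  r5, r4, r2 ; 0/15/9/12/65524/0/5
#7 ori   r4, r6, 7 ; 0/15/9/12/7/0/5
#8 andi  r0, r1, 15 ; 0/15/9/12/7/0/5
#9 slt  r2, r0, r6 ; 0/15/1/12/7/0/5
#10 addi  r1, r4, 8 ; 0/15/1/12/7/0/5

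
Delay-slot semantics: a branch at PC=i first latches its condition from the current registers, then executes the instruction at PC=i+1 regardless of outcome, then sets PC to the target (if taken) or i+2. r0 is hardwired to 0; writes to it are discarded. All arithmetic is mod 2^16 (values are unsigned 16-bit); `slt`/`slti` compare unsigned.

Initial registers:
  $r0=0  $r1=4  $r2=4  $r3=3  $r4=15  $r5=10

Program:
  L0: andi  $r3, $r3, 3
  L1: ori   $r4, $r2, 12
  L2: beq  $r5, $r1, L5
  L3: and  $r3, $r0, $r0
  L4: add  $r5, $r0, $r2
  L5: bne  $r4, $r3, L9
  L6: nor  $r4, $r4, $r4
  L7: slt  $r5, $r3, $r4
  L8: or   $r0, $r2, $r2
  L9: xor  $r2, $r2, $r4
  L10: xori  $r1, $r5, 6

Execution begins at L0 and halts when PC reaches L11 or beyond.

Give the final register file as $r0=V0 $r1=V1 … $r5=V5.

$r0=0 $r1=2 $r2=65527 $r3=0 $r4=65523 $r5=4

  step pc=0: andi  $r3, $r3, 3  regs=(0,4,4,3,15,10)
  step pc=1: ori   $r4, $r2, 12  regs=(0,4,4,3,12,10)
  step pc=2: beq  $r5, $r1, L5  cond=F  regs=(0,4,4,3,12,10)
  step pc=3: and  $r3, $r0, $r0  regs=(0,4,4,0,12,10)
  step pc=4: add  $r5, $r0, $r2  regs=(0,4,4,0,12,4)
  step pc=5: bne  $r4, $r3, L9  cond=T  regs=(0,4,4,0,12,4)
  step pc=6: nor  $r4, $r4, $r4  regs=(0,4,4,0,65523,4)
  step pc=9: xor  $r2, $r2, $r4  regs=(0,4,65527,0,65523,4)
  step pc=10: xori  $r1, $r5, 6  regs=(0,2,65527,0,65523,4)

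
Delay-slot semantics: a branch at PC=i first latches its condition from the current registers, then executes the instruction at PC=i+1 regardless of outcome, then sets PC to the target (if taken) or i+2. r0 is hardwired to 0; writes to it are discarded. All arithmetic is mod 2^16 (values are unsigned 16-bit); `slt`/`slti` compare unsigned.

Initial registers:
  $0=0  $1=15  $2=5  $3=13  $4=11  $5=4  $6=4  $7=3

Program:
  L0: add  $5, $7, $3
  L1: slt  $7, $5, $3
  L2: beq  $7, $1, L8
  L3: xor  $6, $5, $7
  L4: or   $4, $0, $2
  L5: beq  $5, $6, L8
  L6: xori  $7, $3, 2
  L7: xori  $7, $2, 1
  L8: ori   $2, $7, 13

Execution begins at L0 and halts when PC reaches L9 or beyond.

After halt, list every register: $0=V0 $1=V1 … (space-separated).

#0 add  $5, $7, $3 ; 0/15/5/13/11/16/4/3
#1 slt  $7, $5, $3 ; 0/15/5/13/11/16/4/0
#2 beq  $7, $1, L8 ; 0/15/5/13/11/16/4/0 ; →fallthru
#3 xor  $6, $5, $7 ; 0/15/5/13/11/16/16/0
#4 or   $4, $0, $2 ; 0/15/5/13/5/16/16/0
#5 beq  $5, $6, L8 ; 0/15/5/13/5/16/16/0 ; →target
#6 xori  $7, $3, 2 ; 0/15/5/13/5/16/16/15
#8 ori   $2, $7, 13 ; 0/15/15/13/5/16/16/15

$0=0 $1=15 $2=15 $3=13 $4=5 $5=16 $6=16 $7=15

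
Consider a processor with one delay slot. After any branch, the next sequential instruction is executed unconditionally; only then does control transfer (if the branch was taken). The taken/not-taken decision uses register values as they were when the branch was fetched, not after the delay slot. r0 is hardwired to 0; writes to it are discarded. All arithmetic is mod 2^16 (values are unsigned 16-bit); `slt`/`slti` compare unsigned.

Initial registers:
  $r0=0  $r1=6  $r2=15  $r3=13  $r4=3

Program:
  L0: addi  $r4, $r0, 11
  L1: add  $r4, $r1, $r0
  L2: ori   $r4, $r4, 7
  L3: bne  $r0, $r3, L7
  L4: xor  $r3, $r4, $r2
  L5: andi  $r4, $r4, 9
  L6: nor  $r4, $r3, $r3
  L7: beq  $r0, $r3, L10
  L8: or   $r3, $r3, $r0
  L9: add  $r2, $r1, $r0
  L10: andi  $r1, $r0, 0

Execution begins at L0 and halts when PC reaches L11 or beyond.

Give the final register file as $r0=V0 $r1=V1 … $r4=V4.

  step pc=0: addi  $r4, $r0, 11  regs=(0,6,15,13,11)
  step pc=1: add  $r4, $r1, $r0  regs=(0,6,15,13,6)
  step pc=2: ori   $r4, $r4, 7  regs=(0,6,15,13,7)
  step pc=3: bne  $r0, $r3, L7  cond=T  regs=(0,6,15,13,7)
  step pc=4: xor  $r3, $r4, $r2  regs=(0,6,15,8,7)
  step pc=7: beq  $r0, $r3, L10  cond=F  regs=(0,6,15,8,7)
  step pc=8: or   $r3, $r3, $r0  regs=(0,6,15,8,7)
  step pc=9: add  $r2, $r1, $r0  regs=(0,6,6,8,7)
  step pc=10: andi  $r1, $r0, 0  regs=(0,0,6,8,7)

$r0=0 $r1=0 $r2=6 $r3=8 $r4=7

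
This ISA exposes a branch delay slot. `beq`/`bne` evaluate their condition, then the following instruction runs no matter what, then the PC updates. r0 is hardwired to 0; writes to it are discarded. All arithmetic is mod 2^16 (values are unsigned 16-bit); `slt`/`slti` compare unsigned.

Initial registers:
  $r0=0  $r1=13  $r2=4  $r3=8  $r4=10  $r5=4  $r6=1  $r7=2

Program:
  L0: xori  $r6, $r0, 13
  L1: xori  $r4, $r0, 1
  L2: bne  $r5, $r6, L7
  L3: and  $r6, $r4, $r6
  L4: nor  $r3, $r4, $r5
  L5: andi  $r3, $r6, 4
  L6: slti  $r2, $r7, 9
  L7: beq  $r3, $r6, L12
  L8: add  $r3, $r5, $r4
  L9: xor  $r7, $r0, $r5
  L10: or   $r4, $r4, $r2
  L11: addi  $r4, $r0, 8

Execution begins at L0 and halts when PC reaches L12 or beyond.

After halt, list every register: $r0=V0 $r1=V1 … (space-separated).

[0] xori  $r6, $r0, 13  →  {$r0:0, $r1:13, $r2:4, $r3:8, $r4:10, $r5:4, $r6:13, $r7:2}
[1] xori  $r4, $r0, 1  →  {$r0:0, $r1:13, $r2:4, $r3:8, $r4:1, $r5:4, $r6:13, $r7:2}
[2] bne  $r5, $r6, L7  →  {$r0:0, $r1:13, $r2:4, $r3:8, $r4:1, $r5:4, $r6:13, $r7:2}  ⟨branch taken⟩
[3] and  $r6, $r4, $r6  →  {$r0:0, $r1:13, $r2:4, $r3:8, $r4:1, $r5:4, $r6:1, $r7:2}
[7] beq  $r3, $r6, L12  →  {$r0:0, $r1:13, $r2:4, $r3:8, $r4:1, $r5:4, $r6:1, $r7:2}  ⟨branch fallthrough⟩
[8] add  $r3, $r5, $r4  →  {$r0:0, $r1:13, $r2:4, $r3:5, $r4:1, $r5:4, $r6:1, $r7:2}
[9] xor  $r7, $r0, $r5  →  {$r0:0, $r1:13, $r2:4, $r3:5, $r4:1, $r5:4, $r6:1, $r7:4}
[10] or   $r4, $r4, $r2  →  {$r0:0, $r1:13, $r2:4, $r3:5, $r4:5, $r5:4, $r6:1, $r7:4}
[11] addi  $r4, $r0, 8  →  {$r0:0, $r1:13, $r2:4, $r3:5, $r4:8, $r5:4, $r6:1, $r7:4}

$r0=0 $r1=13 $r2=4 $r3=5 $r4=8 $r5=4 $r6=1 $r7=4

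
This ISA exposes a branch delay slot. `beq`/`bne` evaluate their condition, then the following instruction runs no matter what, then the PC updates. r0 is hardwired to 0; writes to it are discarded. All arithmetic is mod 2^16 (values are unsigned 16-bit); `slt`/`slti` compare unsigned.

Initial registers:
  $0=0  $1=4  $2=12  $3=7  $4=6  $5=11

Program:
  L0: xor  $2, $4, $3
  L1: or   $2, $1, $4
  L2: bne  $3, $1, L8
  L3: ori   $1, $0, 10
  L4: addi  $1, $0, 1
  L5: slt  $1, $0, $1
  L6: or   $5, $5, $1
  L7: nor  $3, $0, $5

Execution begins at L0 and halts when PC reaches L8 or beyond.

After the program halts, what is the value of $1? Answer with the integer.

PC=0  xor  $2, $4, $3        | $0=0 $1=4 $2=1 $3=7 $4=6 $5=11
PC=1  or   $2, $1, $4        | $0=0 $1=4 $2=6 $3=7 $4=6 $5=11
PC=2  bne  $3, $1, L8        | $0=0 $1=4 $2=6 $3=7 $4=6 $5=11  [TAKEN]
PC=3  ori   $1, $0, 10       | $0=0 $1=10 $2=6 $3=7 $4=6 $5=11

10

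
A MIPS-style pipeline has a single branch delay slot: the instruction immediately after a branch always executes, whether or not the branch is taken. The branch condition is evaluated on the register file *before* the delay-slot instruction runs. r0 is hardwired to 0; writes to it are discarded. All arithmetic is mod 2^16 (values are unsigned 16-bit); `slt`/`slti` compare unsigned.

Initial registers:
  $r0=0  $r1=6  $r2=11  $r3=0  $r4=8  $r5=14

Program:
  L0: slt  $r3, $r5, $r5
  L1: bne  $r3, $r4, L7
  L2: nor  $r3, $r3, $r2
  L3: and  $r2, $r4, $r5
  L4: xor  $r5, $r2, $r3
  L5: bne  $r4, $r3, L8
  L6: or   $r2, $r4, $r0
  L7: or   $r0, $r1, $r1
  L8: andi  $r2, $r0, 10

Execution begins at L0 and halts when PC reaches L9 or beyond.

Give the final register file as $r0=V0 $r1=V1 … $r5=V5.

$r0=0 $r1=6 $r2=0 $r3=65524 $r4=8 $r5=14

#0 slt  $r3, $r5, $r5 ; 0/6/11/0/8/14
#1 bne  $r3, $r4, L7 ; 0/6/11/0/8/14 ; →target
#2 nor  $r3, $r3, $r2 ; 0/6/11/65524/8/14
#7 or   $r0, $r1, $r1 ; 0/6/11/65524/8/14
#8 andi  $r2, $r0, 10 ; 0/6/0/65524/8/14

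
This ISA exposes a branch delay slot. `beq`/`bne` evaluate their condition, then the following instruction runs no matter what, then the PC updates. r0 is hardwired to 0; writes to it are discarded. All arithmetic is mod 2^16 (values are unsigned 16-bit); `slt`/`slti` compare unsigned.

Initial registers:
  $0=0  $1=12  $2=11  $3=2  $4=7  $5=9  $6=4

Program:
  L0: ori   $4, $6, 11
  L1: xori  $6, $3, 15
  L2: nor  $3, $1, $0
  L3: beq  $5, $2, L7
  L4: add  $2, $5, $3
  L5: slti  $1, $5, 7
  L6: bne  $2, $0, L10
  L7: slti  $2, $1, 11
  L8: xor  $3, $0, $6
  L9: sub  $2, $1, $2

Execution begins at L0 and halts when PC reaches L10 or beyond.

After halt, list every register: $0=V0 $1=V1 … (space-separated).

$0=0 $1=0 $2=1 $3=65523 $4=15 $5=9 $6=13

#0 ori   $4, $6, 11 ; 0/12/11/2/15/9/4
#1 xori  $6, $3, 15 ; 0/12/11/2/15/9/13
#2 nor  $3, $1, $0 ; 0/12/11/65523/15/9/13
#3 beq  $5, $2, L7 ; 0/12/11/65523/15/9/13 ; →fallthru
#4 add  $2, $5, $3 ; 0/12/65532/65523/15/9/13
#5 slti  $1, $5, 7 ; 0/0/65532/65523/15/9/13
#6 bne  $2, $0, L10 ; 0/0/65532/65523/15/9/13 ; →target
#7 slti  $2, $1, 11 ; 0/0/1/65523/15/9/13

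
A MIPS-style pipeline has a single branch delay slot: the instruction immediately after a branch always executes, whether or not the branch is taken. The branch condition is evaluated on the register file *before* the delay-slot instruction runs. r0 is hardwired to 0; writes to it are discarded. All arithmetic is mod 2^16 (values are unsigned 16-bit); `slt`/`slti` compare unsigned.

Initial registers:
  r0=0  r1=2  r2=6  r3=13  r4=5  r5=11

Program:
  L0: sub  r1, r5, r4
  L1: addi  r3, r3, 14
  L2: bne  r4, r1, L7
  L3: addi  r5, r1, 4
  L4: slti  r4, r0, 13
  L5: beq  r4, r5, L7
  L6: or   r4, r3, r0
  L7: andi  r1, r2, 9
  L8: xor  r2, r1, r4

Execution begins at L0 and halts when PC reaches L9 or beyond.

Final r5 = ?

[0] sub  r1, r5, r4  →  {r0:0, r1:6, r2:6, r3:13, r4:5, r5:11}
[1] addi  r3, r3, 14  →  {r0:0, r1:6, r2:6, r3:27, r4:5, r5:11}
[2] bne  r4, r1, L7  →  {r0:0, r1:6, r2:6, r3:27, r4:5, r5:11}  ⟨branch taken⟩
[3] addi  r5, r1, 4  →  {r0:0, r1:6, r2:6, r3:27, r4:5, r5:10}
[7] andi  r1, r2, 9  →  {r0:0, r1:0, r2:6, r3:27, r4:5, r5:10}
[8] xor  r2, r1, r4  →  {r0:0, r1:0, r2:5, r3:27, r4:5, r5:10}

10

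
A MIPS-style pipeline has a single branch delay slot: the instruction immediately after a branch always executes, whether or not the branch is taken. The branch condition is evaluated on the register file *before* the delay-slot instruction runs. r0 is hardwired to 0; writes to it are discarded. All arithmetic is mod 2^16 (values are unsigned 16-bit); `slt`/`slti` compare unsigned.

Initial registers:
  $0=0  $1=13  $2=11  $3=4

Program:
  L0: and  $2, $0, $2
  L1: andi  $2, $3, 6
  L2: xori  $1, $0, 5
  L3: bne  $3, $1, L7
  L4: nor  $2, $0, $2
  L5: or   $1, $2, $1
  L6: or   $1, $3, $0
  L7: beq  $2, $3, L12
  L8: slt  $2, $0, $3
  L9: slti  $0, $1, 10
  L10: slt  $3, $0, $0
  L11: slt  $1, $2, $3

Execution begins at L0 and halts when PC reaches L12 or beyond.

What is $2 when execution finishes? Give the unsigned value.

  step pc=0: and  $2, $0, $2  regs=(0,13,0,4)
  step pc=1: andi  $2, $3, 6  regs=(0,13,4,4)
  step pc=2: xori  $1, $0, 5  regs=(0,5,4,4)
  step pc=3: bne  $3, $1, L7  cond=T  regs=(0,5,4,4)
  step pc=4: nor  $2, $0, $2  regs=(0,5,65531,4)
  step pc=7: beq  $2, $3, L12  cond=F  regs=(0,5,65531,4)
  step pc=8: slt  $2, $0, $3  regs=(0,5,1,4)
  step pc=9: slti  $0, $1, 10  regs=(0,5,1,4)
  step pc=10: slt  $3, $0, $0  regs=(0,5,1,0)
  step pc=11: slt  $1, $2, $3  regs=(0,0,1,0)

1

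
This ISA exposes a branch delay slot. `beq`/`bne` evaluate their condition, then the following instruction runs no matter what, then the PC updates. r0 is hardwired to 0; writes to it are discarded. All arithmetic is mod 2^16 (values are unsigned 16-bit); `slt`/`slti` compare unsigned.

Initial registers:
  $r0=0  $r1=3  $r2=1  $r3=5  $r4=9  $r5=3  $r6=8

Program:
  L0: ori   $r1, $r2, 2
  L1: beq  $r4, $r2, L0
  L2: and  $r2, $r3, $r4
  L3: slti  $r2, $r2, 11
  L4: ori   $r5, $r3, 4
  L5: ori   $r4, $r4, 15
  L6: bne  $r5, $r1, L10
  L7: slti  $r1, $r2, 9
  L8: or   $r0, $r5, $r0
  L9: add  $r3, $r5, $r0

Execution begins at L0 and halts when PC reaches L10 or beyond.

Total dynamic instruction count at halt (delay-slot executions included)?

8

  step pc=0: ori   $r1, $r2, 2  regs=(0,3,1,5,9,3,8)
  step pc=1: beq  $r4, $r2, L0  cond=F  regs=(0,3,1,5,9,3,8)
  step pc=2: and  $r2, $r3, $r4  regs=(0,3,1,5,9,3,8)
  step pc=3: slti  $r2, $r2, 11  regs=(0,3,1,5,9,3,8)
  step pc=4: ori   $r5, $r3, 4  regs=(0,3,1,5,9,5,8)
  step pc=5: ori   $r4, $r4, 15  regs=(0,3,1,5,15,5,8)
  step pc=6: bne  $r5, $r1, L10  cond=T  regs=(0,3,1,5,15,5,8)
  step pc=7: slti  $r1, $r2, 9  regs=(0,1,1,5,15,5,8)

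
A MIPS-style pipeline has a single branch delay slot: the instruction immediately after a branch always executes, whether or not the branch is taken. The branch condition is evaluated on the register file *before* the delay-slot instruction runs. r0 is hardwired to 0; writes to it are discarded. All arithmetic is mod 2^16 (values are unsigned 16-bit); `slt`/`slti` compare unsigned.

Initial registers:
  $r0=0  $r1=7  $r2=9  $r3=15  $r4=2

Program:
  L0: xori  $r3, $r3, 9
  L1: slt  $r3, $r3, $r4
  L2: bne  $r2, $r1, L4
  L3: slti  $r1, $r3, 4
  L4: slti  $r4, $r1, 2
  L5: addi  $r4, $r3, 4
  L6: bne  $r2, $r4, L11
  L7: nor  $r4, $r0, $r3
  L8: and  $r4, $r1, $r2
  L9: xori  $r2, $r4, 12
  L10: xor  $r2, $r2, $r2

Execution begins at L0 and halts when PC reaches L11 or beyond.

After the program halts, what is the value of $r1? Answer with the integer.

1

PC=0  xori  $r3, $r3, 9      | $r0=0 $r1=7 $r2=9 $r3=6 $r4=2
PC=1  slt  $r3, $r3, $r4     | $r0=0 $r1=7 $r2=9 $r3=0 $r4=2
PC=2  bne  $r2, $r1, L4      | $r0=0 $r1=7 $r2=9 $r3=0 $r4=2  [TAKEN]
PC=3  slti  $r1, $r3, 4      | $r0=0 $r1=1 $r2=9 $r3=0 $r4=2
PC=4  slti  $r4, $r1, 2      | $r0=0 $r1=1 $r2=9 $r3=0 $r4=1
PC=5  addi  $r4, $r3, 4      | $r0=0 $r1=1 $r2=9 $r3=0 $r4=4
PC=6  bne  $r2, $r4, L11     | $r0=0 $r1=1 $r2=9 $r3=0 $r4=4  [TAKEN]
PC=7  nor  $r4, $r0, $r3     | $r0=0 $r1=1 $r2=9 $r3=0 $r4=65535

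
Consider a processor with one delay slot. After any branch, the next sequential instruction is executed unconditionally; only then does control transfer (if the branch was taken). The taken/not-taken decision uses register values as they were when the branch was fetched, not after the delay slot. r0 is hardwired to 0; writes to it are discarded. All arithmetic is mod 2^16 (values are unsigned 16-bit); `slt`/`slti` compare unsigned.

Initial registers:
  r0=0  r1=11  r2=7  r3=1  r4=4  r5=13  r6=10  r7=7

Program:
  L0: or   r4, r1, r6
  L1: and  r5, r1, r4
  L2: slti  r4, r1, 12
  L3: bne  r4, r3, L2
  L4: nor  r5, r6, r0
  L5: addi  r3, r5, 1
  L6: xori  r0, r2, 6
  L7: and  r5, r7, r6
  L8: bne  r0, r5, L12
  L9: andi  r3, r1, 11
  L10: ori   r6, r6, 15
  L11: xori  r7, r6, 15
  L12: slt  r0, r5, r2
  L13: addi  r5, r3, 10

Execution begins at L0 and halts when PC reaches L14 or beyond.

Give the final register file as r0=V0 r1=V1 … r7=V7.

r0=0 r1=11 r2=7 r3=11 r4=1 r5=21 r6=10 r7=7

PC=0  or   r4, r1, r6        | r0=0 r1=11 r2=7 r3=1 r4=11 r5=13 r6=10 r7=7
PC=1  and  r5, r1, r4        | r0=0 r1=11 r2=7 r3=1 r4=11 r5=11 r6=10 r7=7
PC=2  slti  r4, r1, 12       | r0=0 r1=11 r2=7 r3=1 r4=1 r5=11 r6=10 r7=7
PC=3  bne  r4, r3, L2        | r0=0 r1=11 r2=7 r3=1 r4=1 r5=11 r6=10 r7=7  [not taken]
PC=4  nor  r5, r6, r0        | r0=0 r1=11 r2=7 r3=1 r4=1 r5=65525 r6=10 r7=7
PC=5  addi  r3, r5, 1        | r0=0 r1=11 r2=7 r3=65526 r4=1 r5=65525 r6=10 r7=7
PC=6  xori  r0, r2, 6        | r0=0 r1=11 r2=7 r3=65526 r4=1 r5=65525 r6=10 r7=7
PC=7  and  r5, r7, r6        | r0=0 r1=11 r2=7 r3=65526 r4=1 r5=2 r6=10 r7=7
PC=8  bne  r0, r5, L12       | r0=0 r1=11 r2=7 r3=65526 r4=1 r5=2 r6=10 r7=7  [TAKEN]
PC=9  andi  r3, r1, 11       | r0=0 r1=11 r2=7 r3=11 r4=1 r5=2 r6=10 r7=7
PC=12 slt  r0, r5, r2        | r0=0 r1=11 r2=7 r3=11 r4=1 r5=2 r6=10 r7=7
PC=13 addi  r5, r3, 10       | r0=0 r1=11 r2=7 r3=11 r4=1 r5=21 r6=10 r7=7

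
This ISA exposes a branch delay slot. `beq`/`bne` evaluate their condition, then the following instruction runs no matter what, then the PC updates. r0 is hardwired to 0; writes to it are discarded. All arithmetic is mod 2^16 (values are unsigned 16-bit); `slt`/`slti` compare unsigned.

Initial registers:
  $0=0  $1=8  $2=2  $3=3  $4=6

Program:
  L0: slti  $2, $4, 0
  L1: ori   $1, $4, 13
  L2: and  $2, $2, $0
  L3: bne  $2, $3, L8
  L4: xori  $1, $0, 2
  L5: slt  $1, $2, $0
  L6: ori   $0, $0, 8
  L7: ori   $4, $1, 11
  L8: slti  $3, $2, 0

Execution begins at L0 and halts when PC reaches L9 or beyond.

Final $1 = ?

[0] slti  $2, $4, 0  →  {$0:0, $1:8, $2:0, $3:3, $4:6}
[1] ori   $1, $4, 13  →  {$0:0, $1:15, $2:0, $3:3, $4:6}
[2] and  $2, $2, $0  →  {$0:0, $1:15, $2:0, $3:3, $4:6}
[3] bne  $2, $3, L8  →  {$0:0, $1:15, $2:0, $3:3, $4:6}  ⟨branch taken⟩
[4] xori  $1, $0, 2  →  {$0:0, $1:2, $2:0, $3:3, $4:6}
[8] slti  $3, $2, 0  →  {$0:0, $1:2, $2:0, $3:0, $4:6}

2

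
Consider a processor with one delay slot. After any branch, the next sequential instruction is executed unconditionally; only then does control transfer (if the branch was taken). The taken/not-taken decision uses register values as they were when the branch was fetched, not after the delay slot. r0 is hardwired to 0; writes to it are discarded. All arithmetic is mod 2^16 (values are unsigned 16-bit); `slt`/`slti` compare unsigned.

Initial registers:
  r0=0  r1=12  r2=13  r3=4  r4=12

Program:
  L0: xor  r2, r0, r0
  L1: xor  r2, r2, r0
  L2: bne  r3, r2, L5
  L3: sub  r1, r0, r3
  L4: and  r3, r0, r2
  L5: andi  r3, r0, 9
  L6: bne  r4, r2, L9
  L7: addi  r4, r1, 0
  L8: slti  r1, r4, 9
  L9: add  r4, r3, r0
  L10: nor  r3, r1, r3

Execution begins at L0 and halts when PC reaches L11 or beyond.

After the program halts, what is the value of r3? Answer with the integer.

3

PC=0  xor  r2, r0, r0        | r0=0 r1=12 r2=0 r3=4 r4=12
PC=1  xor  r2, r2, r0        | r0=0 r1=12 r2=0 r3=4 r4=12
PC=2  bne  r3, r2, L5        | r0=0 r1=12 r2=0 r3=4 r4=12  [TAKEN]
PC=3  sub  r1, r0, r3        | r0=0 r1=65532 r2=0 r3=4 r4=12
PC=5  andi  r3, r0, 9        | r0=0 r1=65532 r2=0 r3=0 r4=12
PC=6  bne  r4, r2, L9        | r0=0 r1=65532 r2=0 r3=0 r4=12  [TAKEN]
PC=7  addi  r4, r1, 0        | r0=0 r1=65532 r2=0 r3=0 r4=65532
PC=9  add  r4, r3, r0        | r0=0 r1=65532 r2=0 r3=0 r4=0
PC=10 nor  r3, r1, r3        | r0=0 r1=65532 r2=0 r3=3 r4=0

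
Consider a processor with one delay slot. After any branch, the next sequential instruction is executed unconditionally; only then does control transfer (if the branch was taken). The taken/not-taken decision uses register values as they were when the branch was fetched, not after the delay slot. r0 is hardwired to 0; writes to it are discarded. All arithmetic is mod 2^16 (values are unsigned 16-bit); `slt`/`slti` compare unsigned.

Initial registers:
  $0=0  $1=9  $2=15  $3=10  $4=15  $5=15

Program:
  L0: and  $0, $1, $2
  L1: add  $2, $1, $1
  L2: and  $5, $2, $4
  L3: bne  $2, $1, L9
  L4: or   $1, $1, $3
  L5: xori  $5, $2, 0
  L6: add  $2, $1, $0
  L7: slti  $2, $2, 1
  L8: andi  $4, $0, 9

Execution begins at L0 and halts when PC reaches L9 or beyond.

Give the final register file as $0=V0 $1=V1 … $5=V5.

#0 and  $0, $1, $2 ; 0/9/15/10/15/15
#1 add  $2, $1, $1 ; 0/9/18/10/15/15
#2 and  $5, $2, $4 ; 0/9/18/10/15/2
#3 bne  $2, $1, L9 ; 0/9/18/10/15/2 ; →target
#4 or   $1, $1, $3 ; 0/11/18/10/15/2

$0=0 $1=11 $2=18 $3=10 $4=15 $5=2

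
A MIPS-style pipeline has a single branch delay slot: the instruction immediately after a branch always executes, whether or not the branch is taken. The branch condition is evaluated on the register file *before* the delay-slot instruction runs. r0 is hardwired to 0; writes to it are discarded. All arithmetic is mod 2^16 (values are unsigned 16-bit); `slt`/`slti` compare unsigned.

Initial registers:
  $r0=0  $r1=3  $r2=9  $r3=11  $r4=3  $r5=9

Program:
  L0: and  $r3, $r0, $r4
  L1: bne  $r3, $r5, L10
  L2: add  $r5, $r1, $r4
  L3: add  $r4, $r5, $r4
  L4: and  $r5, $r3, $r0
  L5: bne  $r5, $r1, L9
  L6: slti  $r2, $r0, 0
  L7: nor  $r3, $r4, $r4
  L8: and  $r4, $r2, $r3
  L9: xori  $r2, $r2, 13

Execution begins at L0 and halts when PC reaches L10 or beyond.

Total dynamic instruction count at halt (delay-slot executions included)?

#0 and  $r3, $r0, $r4 ; 0/3/9/0/3/9
#1 bne  $r3, $r5, L10 ; 0/3/9/0/3/9 ; →target
#2 add  $r5, $r1, $r4 ; 0/3/9/0/3/6

3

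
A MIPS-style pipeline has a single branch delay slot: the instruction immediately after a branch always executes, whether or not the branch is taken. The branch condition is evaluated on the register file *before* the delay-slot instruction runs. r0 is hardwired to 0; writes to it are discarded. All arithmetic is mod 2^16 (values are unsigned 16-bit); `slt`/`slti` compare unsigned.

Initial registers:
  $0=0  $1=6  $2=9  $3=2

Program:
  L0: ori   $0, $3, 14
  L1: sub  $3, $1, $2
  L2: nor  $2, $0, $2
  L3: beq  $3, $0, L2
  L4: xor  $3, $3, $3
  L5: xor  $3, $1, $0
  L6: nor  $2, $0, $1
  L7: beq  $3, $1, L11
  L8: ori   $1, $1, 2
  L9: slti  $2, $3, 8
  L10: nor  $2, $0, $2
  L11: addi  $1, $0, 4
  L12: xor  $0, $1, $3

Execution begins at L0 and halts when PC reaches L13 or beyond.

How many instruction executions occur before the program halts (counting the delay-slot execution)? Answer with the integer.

#0 ori   $0, $3, 14 ; 0/6/9/2
#1 sub  $3, $1, $2 ; 0/6/9/65533
#2 nor  $2, $0, $2 ; 0/6/65526/65533
#3 beq  $3, $0, L2 ; 0/6/65526/65533 ; →fallthru
#4 xor  $3, $3, $3 ; 0/6/65526/0
#5 xor  $3, $1, $0 ; 0/6/65526/6
#6 nor  $2, $0, $1 ; 0/6/65529/6
#7 beq  $3, $1, L11 ; 0/6/65529/6 ; →target
#8 ori   $1, $1, 2 ; 0/6/65529/6
#11 addi  $1, $0, 4 ; 0/4/65529/6
#12 xor  $0, $1, $3 ; 0/4/65529/6

11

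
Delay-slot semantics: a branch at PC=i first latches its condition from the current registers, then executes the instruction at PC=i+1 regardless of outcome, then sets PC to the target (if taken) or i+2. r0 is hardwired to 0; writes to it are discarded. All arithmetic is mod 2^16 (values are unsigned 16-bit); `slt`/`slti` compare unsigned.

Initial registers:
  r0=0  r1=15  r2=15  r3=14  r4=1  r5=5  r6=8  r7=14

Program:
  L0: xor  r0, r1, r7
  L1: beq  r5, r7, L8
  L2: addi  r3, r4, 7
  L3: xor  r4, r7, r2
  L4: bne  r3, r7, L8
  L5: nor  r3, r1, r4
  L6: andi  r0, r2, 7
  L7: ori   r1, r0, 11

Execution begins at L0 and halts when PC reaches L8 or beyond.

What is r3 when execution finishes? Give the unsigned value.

65520

  step pc=0: xor  r0, r1, r7  regs=(0,15,15,14,1,5,8,14)
  step pc=1: beq  r5, r7, L8  cond=F  regs=(0,15,15,14,1,5,8,14)
  step pc=2: addi  r3, r4, 7  regs=(0,15,15,8,1,5,8,14)
  step pc=3: xor  r4, r7, r2  regs=(0,15,15,8,1,5,8,14)
  step pc=4: bne  r3, r7, L8  cond=T  regs=(0,15,15,8,1,5,8,14)
  step pc=5: nor  r3, r1, r4  regs=(0,15,15,65520,1,5,8,14)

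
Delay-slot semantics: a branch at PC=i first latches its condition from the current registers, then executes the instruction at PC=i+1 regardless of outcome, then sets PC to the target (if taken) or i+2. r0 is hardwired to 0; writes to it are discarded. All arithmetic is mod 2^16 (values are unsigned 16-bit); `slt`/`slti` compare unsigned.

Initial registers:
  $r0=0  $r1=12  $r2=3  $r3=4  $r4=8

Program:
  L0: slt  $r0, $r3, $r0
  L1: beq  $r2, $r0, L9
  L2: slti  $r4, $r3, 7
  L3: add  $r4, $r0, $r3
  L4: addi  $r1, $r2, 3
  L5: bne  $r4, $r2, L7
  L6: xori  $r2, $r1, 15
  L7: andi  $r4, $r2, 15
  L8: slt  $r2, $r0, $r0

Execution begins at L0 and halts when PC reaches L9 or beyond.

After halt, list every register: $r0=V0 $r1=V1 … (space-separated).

#0 slt  $r0, $r3, $r0 ; 0/12/3/4/8
#1 beq  $r2, $r0, L9 ; 0/12/3/4/8 ; →fallthru
#2 slti  $r4, $r3, 7 ; 0/12/3/4/1
#3 add  $r4, $r0, $r3 ; 0/12/3/4/4
#4 addi  $r1, $r2, 3 ; 0/6/3/4/4
#5 bne  $r4, $r2, L7 ; 0/6/3/4/4 ; →target
#6 xori  $r2, $r1, 15 ; 0/6/9/4/4
#7 andi  $r4, $r2, 15 ; 0/6/9/4/9
#8 slt  $r2, $r0, $r0 ; 0/6/0/4/9

$r0=0 $r1=6 $r2=0 $r3=4 $r4=9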